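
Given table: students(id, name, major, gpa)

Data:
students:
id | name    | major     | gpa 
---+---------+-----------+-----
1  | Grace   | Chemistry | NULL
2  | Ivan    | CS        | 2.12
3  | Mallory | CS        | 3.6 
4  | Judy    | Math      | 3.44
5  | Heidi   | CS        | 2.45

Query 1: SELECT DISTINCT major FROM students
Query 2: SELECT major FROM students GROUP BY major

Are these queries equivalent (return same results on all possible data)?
Yes, equivalent

Both queries return: [('CS',), ('Chemistry',), ('Math',)]

Reason: Both get unique majors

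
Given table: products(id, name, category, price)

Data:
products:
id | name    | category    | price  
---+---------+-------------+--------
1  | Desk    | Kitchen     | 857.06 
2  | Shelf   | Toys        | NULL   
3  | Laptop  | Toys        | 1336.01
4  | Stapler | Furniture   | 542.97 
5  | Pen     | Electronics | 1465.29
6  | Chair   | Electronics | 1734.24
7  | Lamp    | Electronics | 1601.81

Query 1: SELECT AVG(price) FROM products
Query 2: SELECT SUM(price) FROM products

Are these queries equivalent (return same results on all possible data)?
No, not equivalent

Query 1 returns: [(1256.23,)]
Query 2 returns: [(7537.38,)]

Reason: AVG vs SUM give different aggregate values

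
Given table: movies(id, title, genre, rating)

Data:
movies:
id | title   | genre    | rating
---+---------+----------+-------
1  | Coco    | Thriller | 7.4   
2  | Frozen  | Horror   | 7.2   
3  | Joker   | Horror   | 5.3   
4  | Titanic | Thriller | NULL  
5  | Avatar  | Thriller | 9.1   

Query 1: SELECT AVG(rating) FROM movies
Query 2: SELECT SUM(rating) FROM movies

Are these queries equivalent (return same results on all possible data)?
No, not equivalent

Query 1 returns: [(7.25,)]
Query 2 returns: [(29.0,)]

Reason: AVG vs SUM give different aggregate values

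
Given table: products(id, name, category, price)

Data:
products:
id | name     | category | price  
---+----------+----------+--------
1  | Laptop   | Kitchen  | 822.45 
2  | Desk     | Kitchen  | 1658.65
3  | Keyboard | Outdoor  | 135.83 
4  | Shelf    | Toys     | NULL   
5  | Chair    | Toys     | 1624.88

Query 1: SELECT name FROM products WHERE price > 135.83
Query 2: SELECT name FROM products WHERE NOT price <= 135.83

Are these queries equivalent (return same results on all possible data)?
Yes, equivalent

Both queries return: [('Chair',), ('Desk',), ('Laptop',)]

Reason: Both filter price > 135.83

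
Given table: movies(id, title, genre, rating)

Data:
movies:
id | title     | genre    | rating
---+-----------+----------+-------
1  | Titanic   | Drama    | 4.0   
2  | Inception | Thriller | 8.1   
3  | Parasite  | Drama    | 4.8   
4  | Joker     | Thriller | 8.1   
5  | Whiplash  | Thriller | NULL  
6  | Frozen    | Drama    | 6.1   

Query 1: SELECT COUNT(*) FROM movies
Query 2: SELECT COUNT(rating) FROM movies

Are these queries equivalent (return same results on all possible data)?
No, not equivalent

Query 1 returns: [(6,)]
Query 2 returns: [(5,)]

Reason: COUNT(*) includes NULLs, COUNT(column) excludes them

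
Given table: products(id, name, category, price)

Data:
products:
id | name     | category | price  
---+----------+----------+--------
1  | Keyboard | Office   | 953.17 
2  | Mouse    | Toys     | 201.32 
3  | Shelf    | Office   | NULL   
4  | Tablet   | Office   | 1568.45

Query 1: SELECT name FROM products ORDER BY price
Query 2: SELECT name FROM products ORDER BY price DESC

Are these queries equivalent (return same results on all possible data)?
No, not equivalent

Query 1 returns: [('Shelf',), ('Mouse',), ('Keyboard',), ('Tablet',)]
Query 2 returns: [('Tablet',), ('Keyboard',), ('Mouse',), ('Shelf',)]

Reason: ASC vs DESC gives opposite ordering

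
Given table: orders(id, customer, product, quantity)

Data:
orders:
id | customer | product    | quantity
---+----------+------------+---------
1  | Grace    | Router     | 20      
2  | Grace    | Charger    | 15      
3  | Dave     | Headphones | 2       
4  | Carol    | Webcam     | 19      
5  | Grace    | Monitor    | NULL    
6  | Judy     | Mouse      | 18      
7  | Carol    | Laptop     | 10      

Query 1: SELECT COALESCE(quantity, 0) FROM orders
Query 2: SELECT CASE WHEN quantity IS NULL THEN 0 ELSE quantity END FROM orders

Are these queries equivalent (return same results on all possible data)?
Yes, equivalent

Both queries return: [(0,), (2,), (10,), (15,), (18,), (19,), (20,)]

Reason: COALESCE vs CASE for NULL handling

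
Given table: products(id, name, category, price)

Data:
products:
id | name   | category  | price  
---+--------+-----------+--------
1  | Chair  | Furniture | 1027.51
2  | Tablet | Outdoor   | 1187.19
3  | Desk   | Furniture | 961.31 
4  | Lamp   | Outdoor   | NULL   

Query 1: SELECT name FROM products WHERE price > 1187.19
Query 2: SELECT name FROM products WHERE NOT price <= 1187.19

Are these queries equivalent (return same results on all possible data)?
Yes, equivalent

Both queries return: []

Reason: Both filter price > 1187.19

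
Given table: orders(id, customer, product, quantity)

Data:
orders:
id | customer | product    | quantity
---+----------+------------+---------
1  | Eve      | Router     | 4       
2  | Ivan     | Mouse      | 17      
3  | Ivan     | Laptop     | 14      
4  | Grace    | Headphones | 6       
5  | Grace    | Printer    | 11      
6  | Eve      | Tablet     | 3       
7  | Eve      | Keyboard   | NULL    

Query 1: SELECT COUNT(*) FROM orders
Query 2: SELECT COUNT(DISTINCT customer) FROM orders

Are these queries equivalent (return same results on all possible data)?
No, not equivalent

Query 1 returns: [(7,)]
Query 2 returns: [(3,)]

Reason: COUNT(*) counts rows, COUNT(DISTINCT customer) counts unique customers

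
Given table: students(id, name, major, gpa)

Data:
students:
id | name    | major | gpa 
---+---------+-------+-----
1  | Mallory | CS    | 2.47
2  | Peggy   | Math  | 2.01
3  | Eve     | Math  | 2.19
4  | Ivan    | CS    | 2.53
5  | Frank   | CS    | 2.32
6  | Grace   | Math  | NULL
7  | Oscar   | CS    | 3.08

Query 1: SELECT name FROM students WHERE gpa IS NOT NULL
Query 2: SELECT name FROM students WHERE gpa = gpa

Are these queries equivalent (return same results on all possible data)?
Yes, equivalent

Both queries return: [('Eve',), ('Frank',), ('Ivan',), ('Mallory',), ('Oscar',), ('Peggy',)]

Reason: IS NOT NULL vs self-equality (both exclude NULLs)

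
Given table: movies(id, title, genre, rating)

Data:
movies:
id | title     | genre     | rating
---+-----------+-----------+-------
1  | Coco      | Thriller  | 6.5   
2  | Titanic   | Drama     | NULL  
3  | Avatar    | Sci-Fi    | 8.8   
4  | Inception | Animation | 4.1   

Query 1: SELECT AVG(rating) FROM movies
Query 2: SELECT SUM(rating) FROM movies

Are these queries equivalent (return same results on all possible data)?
No, not equivalent

Query 1 returns: [(6.466666666666666,)]
Query 2 returns: [(19.4,)]

Reason: AVG vs SUM give different aggregate values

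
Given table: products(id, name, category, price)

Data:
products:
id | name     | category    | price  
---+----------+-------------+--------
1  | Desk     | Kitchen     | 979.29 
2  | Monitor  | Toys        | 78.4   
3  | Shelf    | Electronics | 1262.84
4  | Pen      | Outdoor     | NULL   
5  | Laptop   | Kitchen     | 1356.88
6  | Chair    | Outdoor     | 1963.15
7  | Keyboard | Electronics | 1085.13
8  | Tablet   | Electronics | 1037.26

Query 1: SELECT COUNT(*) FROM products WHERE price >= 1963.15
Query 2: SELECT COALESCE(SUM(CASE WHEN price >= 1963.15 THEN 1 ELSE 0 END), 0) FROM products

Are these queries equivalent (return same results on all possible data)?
Yes, equivalent

Both queries return: [(1,)]

Reason: COUNT with WHERE vs conditional SUM (COALESCE handles empty-table NULL)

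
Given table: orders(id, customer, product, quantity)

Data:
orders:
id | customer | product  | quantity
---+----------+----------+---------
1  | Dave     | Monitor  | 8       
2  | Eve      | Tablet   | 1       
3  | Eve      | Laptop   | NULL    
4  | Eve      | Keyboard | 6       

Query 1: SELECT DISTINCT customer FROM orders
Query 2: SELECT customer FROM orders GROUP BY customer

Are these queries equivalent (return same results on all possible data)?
Yes, equivalent

Both queries return: [('Dave',), ('Eve',)]

Reason: Both get unique customers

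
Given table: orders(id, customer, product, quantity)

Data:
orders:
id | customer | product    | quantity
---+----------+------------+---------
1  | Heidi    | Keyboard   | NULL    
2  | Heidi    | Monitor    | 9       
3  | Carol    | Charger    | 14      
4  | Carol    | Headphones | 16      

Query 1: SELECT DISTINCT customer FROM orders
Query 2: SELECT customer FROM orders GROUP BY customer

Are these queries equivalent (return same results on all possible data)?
Yes, equivalent

Both queries return: [('Carol',), ('Heidi',)]

Reason: Both get unique customers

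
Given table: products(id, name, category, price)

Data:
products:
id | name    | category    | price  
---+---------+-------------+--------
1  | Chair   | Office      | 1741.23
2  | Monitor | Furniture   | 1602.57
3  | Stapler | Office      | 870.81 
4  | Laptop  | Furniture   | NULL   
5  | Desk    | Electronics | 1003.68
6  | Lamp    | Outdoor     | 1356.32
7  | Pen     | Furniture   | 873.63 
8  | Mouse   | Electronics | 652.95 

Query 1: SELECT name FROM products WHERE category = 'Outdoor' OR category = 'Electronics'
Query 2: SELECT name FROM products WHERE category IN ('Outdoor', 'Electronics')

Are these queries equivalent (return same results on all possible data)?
Yes, equivalent

Both queries return: [('Desk',), ('Lamp',), ('Mouse',)]

Reason: OR vs IN are equivalent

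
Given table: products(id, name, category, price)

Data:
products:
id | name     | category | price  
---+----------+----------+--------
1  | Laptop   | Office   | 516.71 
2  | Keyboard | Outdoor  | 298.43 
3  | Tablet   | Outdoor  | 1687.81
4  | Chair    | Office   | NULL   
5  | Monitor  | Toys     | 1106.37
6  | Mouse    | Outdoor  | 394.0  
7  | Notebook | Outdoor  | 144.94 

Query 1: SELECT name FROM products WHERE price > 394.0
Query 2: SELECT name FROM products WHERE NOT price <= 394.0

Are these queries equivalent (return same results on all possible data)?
Yes, equivalent

Both queries return: [('Laptop',), ('Monitor',), ('Tablet',)]

Reason: Both filter price > 394.0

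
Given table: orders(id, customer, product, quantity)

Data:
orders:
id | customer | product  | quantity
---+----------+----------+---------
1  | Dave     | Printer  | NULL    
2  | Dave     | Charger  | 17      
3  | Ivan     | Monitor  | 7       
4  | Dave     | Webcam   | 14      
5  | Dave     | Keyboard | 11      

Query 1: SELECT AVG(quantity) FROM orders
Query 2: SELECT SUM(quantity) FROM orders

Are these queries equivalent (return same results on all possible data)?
No, not equivalent

Query 1 returns: [(12.25,)]
Query 2 returns: [(49,)]

Reason: AVG vs SUM give different aggregate values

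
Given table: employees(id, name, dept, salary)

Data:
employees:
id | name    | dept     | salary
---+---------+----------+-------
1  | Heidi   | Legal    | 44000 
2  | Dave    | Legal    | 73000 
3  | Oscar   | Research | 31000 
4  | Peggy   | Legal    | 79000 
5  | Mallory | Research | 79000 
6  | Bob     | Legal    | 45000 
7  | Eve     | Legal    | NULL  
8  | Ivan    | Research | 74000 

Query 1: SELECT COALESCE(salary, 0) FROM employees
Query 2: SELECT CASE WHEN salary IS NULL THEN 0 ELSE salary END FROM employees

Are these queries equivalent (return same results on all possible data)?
Yes, equivalent

Both queries return: [(0,), (31000,), (44000,), (45000,), (73000,), (74000,), (79000,), (79000,)]

Reason: COALESCE vs CASE for NULL handling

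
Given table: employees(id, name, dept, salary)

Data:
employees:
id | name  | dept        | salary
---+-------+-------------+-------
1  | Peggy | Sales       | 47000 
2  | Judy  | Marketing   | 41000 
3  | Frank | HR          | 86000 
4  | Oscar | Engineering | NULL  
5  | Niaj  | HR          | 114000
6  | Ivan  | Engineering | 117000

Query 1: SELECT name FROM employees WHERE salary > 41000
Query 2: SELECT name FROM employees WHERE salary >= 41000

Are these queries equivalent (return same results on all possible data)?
No, not equivalent

Query 1 returns: [('Peggy',), ('Frank',), ('Niaj',), ('Ivan',)]
Query 2 returns: [('Peggy',), ('Judy',), ('Frank',), ('Niaj',), ('Ivan',)]

Reason: > vs >= gives different results when salary = 41000 exists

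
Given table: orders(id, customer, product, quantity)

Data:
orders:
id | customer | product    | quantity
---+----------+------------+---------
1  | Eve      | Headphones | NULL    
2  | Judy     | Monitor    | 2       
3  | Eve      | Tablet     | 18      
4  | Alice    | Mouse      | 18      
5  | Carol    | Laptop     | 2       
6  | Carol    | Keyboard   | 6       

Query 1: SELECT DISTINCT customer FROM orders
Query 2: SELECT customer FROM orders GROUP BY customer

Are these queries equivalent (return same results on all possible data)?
Yes, equivalent

Both queries return: [('Alice',), ('Carol',), ('Eve',), ('Judy',)]

Reason: Both get unique customers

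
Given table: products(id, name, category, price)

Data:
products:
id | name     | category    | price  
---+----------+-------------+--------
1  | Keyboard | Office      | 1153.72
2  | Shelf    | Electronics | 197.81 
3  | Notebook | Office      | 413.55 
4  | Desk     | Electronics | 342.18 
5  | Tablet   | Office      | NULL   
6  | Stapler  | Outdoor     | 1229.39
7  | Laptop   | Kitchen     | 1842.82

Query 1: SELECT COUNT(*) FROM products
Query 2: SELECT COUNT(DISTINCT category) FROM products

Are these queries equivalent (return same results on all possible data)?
No, not equivalent

Query 1 returns: [(7,)]
Query 2 returns: [(4,)]

Reason: COUNT(*) counts rows, COUNT(DISTINCT category) counts unique categorys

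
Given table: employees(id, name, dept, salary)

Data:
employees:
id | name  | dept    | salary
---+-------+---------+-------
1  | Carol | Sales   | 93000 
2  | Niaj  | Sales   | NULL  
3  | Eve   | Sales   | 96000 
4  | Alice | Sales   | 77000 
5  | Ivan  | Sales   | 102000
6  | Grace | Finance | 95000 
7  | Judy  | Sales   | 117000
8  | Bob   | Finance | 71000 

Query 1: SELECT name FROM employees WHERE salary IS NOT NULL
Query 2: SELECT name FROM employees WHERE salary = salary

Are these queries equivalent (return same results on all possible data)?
Yes, equivalent

Both queries return: [('Alice',), ('Bob',), ('Carol',), ('Eve',), ('Grace',), ('Ivan',), ('Judy',)]

Reason: IS NOT NULL vs self-equality (both exclude NULLs)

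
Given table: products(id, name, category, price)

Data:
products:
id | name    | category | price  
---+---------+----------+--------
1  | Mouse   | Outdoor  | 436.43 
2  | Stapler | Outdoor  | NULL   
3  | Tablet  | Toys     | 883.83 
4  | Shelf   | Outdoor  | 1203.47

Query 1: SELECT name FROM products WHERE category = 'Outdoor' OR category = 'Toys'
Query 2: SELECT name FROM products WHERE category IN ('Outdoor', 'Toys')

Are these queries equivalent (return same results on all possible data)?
Yes, equivalent

Both queries return: [('Mouse',), ('Shelf',), ('Stapler',), ('Tablet',)]

Reason: OR vs IN are equivalent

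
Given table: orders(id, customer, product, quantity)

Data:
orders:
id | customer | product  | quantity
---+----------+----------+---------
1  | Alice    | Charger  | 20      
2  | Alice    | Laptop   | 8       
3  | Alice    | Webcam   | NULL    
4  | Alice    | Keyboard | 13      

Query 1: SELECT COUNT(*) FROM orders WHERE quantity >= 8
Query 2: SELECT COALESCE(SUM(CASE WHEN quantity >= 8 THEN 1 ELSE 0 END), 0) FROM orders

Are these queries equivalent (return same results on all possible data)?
Yes, equivalent

Both queries return: [(3,)]

Reason: COUNT with WHERE vs conditional SUM (COALESCE handles empty-table NULL)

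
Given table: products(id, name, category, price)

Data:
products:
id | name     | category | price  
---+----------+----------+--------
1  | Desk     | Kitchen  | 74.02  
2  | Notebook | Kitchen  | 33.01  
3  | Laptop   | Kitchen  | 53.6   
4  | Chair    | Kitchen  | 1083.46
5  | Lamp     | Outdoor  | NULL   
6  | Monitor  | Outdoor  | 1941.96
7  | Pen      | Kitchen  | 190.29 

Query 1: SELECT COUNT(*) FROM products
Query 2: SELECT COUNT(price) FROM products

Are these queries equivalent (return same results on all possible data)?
No, not equivalent

Query 1 returns: [(7,)]
Query 2 returns: [(6,)]

Reason: COUNT(*) includes NULLs, COUNT(column) excludes them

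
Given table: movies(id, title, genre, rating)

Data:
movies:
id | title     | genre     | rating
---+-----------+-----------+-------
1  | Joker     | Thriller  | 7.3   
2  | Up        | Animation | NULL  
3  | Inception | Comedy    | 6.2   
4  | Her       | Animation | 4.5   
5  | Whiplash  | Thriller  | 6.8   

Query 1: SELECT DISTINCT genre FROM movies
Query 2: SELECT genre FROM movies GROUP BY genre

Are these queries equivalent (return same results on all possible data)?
Yes, equivalent

Both queries return: [('Animation',), ('Comedy',), ('Thriller',)]

Reason: Both get unique genres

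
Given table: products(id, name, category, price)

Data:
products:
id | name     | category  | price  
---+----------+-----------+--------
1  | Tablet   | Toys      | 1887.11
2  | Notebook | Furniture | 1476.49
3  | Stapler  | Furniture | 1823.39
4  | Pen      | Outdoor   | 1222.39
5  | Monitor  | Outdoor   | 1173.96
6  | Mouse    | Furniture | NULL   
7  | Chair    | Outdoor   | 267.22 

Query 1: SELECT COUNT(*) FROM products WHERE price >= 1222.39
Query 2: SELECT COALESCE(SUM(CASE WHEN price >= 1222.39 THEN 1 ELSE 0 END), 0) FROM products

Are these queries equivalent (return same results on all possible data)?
Yes, equivalent

Both queries return: [(4,)]

Reason: COUNT with WHERE vs conditional SUM (COALESCE handles empty-table NULL)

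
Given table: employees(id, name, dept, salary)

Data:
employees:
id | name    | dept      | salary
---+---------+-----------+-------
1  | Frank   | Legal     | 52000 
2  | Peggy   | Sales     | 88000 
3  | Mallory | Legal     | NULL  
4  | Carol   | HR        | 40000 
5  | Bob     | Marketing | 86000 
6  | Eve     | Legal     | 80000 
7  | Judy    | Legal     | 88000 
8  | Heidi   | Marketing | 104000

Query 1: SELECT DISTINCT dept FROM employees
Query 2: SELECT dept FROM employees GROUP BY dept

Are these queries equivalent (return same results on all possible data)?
Yes, equivalent

Both queries return: [('HR',), ('Legal',), ('Marketing',), ('Sales',)]

Reason: Both get unique depts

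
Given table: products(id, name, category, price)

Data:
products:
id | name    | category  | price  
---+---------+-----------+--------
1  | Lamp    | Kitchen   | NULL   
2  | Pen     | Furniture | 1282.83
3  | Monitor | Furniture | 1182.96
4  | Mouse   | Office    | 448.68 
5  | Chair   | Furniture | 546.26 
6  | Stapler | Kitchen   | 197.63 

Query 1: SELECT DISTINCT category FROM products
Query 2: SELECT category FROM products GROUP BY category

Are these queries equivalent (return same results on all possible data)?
Yes, equivalent

Both queries return: [('Furniture',), ('Kitchen',), ('Office',)]

Reason: Both get unique categorys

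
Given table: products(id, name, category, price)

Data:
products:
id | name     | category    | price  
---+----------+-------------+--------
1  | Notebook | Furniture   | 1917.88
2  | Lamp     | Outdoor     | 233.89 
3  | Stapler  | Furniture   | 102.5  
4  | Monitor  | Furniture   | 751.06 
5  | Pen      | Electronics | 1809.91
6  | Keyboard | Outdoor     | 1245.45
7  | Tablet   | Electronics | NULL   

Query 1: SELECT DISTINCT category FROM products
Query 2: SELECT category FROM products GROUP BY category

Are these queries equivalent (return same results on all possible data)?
Yes, equivalent

Both queries return: [('Electronics',), ('Furniture',), ('Outdoor',)]

Reason: Both get unique categorys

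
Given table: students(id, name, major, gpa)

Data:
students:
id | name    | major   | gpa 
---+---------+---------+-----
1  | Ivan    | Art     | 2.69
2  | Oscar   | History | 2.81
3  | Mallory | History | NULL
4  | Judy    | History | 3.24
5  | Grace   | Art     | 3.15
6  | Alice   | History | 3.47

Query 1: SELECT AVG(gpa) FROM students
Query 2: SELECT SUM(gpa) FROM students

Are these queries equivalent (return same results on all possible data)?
No, not equivalent

Query 1 returns: [(3.072,)]
Query 2 returns: [(15.36,)]

Reason: AVG vs SUM give different aggregate values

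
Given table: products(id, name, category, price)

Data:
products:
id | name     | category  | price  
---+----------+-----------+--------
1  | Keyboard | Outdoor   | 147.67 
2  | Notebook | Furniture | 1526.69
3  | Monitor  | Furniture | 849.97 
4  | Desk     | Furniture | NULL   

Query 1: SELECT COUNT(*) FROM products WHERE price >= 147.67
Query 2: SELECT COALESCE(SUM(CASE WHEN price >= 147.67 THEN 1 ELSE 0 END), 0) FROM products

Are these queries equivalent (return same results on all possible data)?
Yes, equivalent

Both queries return: [(3,)]

Reason: COUNT with WHERE vs conditional SUM (COALESCE handles empty-table NULL)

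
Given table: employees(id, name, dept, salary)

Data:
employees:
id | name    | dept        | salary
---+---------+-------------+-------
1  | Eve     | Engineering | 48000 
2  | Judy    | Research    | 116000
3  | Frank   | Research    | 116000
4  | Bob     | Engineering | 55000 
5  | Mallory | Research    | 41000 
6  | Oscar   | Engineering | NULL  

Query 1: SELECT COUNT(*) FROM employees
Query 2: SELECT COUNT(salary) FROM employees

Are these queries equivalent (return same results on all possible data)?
No, not equivalent

Query 1 returns: [(6,)]
Query 2 returns: [(5,)]

Reason: COUNT(*) includes NULLs, COUNT(column) excludes them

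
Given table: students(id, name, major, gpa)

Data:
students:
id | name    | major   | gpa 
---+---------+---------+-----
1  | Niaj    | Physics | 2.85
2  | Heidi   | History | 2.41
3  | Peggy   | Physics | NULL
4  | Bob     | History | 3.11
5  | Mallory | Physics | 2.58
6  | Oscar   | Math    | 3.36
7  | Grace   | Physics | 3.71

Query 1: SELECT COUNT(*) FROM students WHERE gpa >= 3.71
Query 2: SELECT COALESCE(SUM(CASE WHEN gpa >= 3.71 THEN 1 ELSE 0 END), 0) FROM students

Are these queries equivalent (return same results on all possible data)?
Yes, equivalent

Both queries return: [(1,)]

Reason: COUNT with WHERE vs conditional SUM (COALESCE handles empty-table NULL)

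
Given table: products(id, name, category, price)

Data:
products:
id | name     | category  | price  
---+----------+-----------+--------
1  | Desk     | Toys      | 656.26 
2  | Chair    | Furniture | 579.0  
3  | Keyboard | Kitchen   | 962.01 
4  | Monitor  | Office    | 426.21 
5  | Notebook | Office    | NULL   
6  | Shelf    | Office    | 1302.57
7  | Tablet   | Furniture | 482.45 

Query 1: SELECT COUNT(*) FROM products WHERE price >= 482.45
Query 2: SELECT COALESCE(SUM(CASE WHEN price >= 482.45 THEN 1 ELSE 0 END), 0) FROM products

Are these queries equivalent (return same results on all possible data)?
Yes, equivalent

Both queries return: [(5,)]

Reason: COUNT with WHERE vs conditional SUM (COALESCE handles empty-table NULL)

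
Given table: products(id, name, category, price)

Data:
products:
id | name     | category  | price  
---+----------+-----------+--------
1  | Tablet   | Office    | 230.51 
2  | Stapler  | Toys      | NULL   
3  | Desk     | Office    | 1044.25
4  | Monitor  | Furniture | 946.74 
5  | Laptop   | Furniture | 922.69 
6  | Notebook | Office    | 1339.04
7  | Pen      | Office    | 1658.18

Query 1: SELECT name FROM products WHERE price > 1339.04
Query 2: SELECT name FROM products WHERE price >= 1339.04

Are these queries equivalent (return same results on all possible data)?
No, not equivalent

Query 1 returns: [('Pen',)]
Query 2 returns: [('Notebook',), ('Pen',)]

Reason: > vs >= gives different results when price = 1339.04 exists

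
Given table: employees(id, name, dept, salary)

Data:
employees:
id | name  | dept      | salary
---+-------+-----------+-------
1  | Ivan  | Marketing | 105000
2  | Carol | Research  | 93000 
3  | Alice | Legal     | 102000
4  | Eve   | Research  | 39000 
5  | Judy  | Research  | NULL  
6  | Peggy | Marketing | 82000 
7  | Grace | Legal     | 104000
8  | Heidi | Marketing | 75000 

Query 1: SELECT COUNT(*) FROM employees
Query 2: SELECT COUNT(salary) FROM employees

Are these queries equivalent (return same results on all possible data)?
No, not equivalent

Query 1 returns: [(8,)]
Query 2 returns: [(7,)]

Reason: COUNT(*) includes NULLs, COUNT(column) excludes them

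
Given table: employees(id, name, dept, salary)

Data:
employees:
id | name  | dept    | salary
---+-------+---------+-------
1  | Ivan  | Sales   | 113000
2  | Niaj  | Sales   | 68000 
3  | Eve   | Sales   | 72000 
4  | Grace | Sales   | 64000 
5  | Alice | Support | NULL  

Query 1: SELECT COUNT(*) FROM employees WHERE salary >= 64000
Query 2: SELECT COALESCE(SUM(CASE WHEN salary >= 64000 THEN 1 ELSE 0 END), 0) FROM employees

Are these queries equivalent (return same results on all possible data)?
Yes, equivalent

Both queries return: [(4,)]

Reason: COUNT with WHERE vs conditional SUM (COALESCE handles empty-table NULL)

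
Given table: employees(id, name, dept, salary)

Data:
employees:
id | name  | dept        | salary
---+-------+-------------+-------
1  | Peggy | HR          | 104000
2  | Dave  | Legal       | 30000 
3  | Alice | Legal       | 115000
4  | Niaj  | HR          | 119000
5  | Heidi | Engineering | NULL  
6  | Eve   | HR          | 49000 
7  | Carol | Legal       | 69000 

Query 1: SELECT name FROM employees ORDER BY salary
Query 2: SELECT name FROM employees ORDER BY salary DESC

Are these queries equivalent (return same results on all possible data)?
No, not equivalent

Query 1 returns: [('Heidi',), ('Dave',), ('Eve',), ('Carol',), ('Peggy',), ('Alice',), ('Niaj',)]
Query 2 returns: [('Niaj',), ('Alice',), ('Peggy',), ('Carol',), ('Eve',), ('Dave',), ('Heidi',)]

Reason: ASC vs DESC gives opposite ordering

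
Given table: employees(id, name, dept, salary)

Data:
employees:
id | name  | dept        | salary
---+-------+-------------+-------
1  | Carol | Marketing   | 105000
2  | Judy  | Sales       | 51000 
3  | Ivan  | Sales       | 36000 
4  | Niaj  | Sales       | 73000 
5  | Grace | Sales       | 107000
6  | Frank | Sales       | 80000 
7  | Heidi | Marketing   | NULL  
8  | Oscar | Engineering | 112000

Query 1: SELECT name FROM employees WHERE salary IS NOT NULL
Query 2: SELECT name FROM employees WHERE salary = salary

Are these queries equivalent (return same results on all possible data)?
Yes, equivalent

Both queries return: [('Carol',), ('Frank',), ('Grace',), ('Ivan',), ('Judy',), ('Niaj',), ('Oscar',)]

Reason: IS NOT NULL vs self-equality (both exclude NULLs)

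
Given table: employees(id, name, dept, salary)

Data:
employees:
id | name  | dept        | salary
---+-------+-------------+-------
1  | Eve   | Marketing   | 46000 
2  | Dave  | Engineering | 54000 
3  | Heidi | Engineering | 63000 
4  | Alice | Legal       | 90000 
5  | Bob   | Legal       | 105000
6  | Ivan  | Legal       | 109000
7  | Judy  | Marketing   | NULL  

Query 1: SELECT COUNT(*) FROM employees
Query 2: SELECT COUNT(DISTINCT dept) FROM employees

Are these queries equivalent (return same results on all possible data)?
No, not equivalent

Query 1 returns: [(7,)]
Query 2 returns: [(3,)]

Reason: COUNT(*) counts rows, COUNT(DISTINCT dept) counts unique depts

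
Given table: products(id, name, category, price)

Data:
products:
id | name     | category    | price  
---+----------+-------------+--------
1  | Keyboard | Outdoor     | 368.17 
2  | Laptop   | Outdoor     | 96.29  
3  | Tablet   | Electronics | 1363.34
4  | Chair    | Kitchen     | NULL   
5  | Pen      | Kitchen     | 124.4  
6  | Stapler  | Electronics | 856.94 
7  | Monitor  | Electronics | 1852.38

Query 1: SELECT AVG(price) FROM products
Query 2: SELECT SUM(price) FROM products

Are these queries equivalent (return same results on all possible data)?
No, not equivalent

Query 1 returns: [(776.9200000000001,)]
Query 2 returns: [(4661.52,)]

Reason: AVG vs SUM give different aggregate values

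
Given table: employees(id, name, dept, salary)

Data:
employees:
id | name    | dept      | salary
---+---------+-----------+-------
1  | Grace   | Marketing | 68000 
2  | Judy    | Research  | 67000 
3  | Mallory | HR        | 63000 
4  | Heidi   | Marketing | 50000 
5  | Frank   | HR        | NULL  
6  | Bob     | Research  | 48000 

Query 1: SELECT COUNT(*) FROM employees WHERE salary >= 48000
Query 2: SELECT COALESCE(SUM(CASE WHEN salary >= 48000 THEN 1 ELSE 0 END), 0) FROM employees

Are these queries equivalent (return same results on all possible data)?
Yes, equivalent

Both queries return: [(5,)]

Reason: COUNT with WHERE vs conditional SUM (COALESCE handles empty-table NULL)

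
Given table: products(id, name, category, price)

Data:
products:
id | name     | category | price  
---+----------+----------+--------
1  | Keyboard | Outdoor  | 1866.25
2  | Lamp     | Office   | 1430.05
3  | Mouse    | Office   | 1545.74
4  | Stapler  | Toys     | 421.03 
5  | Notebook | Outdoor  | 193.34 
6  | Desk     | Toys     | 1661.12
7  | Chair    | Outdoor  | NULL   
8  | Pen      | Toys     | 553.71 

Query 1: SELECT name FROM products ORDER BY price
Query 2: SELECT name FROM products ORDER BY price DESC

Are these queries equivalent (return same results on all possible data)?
No, not equivalent

Query 1 returns: [('Chair',), ('Notebook',), ('Stapler',), ('Pen',), ('Lamp',), ('Mouse',), ('Desk',), ('Keyboard',)]
Query 2 returns: [('Keyboard',), ('Desk',), ('Mouse',), ('Lamp',), ('Pen',), ('Stapler',), ('Notebook',), ('Chair',)]

Reason: ASC vs DESC gives opposite ordering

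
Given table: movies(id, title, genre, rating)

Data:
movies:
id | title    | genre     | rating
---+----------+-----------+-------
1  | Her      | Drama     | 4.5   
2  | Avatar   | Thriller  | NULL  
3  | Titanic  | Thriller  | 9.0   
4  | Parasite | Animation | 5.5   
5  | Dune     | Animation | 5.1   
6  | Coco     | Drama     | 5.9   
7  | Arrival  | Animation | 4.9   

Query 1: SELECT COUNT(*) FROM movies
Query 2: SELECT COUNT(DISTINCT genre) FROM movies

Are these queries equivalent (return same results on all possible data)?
No, not equivalent

Query 1 returns: [(7,)]
Query 2 returns: [(3,)]

Reason: COUNT(*) counts rows, COUNT(DISTINCT genre) counts unique genres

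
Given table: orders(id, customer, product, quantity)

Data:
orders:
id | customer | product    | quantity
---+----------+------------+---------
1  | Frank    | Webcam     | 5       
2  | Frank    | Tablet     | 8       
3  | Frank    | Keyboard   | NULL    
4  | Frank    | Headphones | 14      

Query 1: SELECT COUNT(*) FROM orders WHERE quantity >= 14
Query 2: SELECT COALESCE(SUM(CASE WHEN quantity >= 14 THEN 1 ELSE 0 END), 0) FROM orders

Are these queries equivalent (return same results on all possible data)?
Yes, equivalent

Both queries return: [(1,)]

Reason: COUNT with WHERE vs conditional SUM (COALESCE handles empty-table NULL)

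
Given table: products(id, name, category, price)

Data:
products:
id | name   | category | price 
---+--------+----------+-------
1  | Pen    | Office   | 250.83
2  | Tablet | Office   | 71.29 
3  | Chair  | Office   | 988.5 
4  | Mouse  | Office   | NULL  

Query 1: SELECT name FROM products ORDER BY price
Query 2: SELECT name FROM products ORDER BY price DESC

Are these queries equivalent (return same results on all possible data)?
No, not equivalent

Query 1 returns: [('Mouse',), ('Tablet',), ('Pen',), ('Chair',)]
Query 2 returns: [('Chair',), ('Pen',), ('Tablet',), ('Mouse',)]

Reason: ASC vs DESC gives opposite ordering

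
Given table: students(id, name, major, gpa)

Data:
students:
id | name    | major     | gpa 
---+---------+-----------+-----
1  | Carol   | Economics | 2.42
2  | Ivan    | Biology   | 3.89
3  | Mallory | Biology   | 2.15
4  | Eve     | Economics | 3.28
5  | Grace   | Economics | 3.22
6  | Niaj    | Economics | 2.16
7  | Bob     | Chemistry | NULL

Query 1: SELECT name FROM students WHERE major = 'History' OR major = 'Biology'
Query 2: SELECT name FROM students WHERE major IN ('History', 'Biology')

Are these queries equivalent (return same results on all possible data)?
Yes, equivalent

Both queries return: [('Ivan',), ('Mallory',)]

Reason: OR vs IN are equivalent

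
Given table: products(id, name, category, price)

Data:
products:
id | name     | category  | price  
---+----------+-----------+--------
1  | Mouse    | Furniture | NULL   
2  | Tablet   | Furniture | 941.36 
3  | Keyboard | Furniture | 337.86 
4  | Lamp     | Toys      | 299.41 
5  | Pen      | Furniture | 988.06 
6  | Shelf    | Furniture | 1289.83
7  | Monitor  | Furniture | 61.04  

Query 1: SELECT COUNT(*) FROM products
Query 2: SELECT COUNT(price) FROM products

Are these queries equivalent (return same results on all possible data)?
No, not equivalent

Query 1 returns: [(7,)]
Query 2 returns: [(6,)]

Reason: COUNT(*) includes NULLs, COUNT(column) excludes them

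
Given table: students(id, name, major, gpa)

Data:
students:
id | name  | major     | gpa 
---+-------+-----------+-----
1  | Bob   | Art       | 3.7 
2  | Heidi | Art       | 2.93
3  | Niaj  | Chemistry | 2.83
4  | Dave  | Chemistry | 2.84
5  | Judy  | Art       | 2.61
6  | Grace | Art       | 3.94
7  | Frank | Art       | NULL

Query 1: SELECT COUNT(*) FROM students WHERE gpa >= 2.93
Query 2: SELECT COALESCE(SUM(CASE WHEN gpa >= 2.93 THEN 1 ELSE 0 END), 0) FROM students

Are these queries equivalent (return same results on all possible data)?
Yes, equivalent

Both queries return: [(3,)]

Reason: COUNT with WHERE vs conditional SUM (COALESCE handles empty-table NULL)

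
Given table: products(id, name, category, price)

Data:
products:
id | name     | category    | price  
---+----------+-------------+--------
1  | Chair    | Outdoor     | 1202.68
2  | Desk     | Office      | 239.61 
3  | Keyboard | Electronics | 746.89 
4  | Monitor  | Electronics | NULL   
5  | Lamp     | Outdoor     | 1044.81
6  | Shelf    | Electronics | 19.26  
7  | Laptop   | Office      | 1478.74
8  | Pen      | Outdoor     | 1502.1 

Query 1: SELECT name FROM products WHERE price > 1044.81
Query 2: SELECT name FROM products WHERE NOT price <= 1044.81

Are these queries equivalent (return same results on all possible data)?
Yes, equivalent

Both queries return: [('Chair',), ('Laptop',), ('Pen',)]

Reason: Both filter price > 1044.81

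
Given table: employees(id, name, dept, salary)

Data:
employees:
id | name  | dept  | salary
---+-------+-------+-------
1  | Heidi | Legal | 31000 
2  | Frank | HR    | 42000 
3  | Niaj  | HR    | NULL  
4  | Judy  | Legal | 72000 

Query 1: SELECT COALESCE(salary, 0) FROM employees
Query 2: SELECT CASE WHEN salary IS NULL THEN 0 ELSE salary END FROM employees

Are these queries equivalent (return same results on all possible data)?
Yes, equivalent

Both queries return: [(0,), (31000,), (42000,), (72000,)]

Reason: COALESCE vs CASE for NULL handling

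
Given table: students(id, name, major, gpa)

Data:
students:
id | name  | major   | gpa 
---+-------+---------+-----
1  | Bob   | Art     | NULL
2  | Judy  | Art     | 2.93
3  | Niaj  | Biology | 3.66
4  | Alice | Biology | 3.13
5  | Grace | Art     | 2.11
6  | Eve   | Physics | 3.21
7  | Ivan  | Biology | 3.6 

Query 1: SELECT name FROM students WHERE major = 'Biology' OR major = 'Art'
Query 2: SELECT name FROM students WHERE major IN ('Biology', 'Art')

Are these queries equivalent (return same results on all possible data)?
Yes, equivalent

Both queries return: [('Alice',), ('Bob',), ('Grace',), ('Ivan',), ('Judy',), ('Niaj',)]

Reason: OR vs IN are equivalent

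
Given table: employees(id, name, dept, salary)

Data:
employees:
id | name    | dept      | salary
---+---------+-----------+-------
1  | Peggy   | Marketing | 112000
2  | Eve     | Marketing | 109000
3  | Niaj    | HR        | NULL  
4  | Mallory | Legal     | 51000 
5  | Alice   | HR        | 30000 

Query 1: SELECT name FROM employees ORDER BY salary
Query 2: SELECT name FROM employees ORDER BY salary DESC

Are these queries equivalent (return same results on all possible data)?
No, not equivalent

Query 1 returns: [('Niaj',), ('Alice',), ('Mallory',), ('Eve',), ('Peggy',)]
Query 2 returns: [('Peggy',), ('Eve',), ('Mallory',), ('Alice',), ('Niaj',)]

Reason: ASC vs DESC gives opposite ordering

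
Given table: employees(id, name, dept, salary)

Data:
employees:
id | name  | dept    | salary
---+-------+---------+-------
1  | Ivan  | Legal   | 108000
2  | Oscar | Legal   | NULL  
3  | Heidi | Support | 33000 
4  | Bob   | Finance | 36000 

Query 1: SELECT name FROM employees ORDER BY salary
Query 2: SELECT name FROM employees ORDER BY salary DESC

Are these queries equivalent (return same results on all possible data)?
No, not equivalent

Query 1 returns: [('Oscar',), ('Heidi',), ('Bob',), ('Ivan',)]
Query 2 returns: [('Ivan',), ('Bob',), ('Heidi',), ('Oscar',)]

Reason: ASC vs DESC gives opposite ordering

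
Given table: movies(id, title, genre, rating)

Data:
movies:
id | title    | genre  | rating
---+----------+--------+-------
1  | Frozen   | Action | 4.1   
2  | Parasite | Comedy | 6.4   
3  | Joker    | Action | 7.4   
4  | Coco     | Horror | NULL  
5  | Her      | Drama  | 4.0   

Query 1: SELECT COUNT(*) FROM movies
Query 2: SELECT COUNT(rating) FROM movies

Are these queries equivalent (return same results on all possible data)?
No, not equivalent

Query 1 returns: [(5,)]
Query 2 returns: [(4,)]

Reason: COUNT(*) includes NULLs, COUNT(column) excludes them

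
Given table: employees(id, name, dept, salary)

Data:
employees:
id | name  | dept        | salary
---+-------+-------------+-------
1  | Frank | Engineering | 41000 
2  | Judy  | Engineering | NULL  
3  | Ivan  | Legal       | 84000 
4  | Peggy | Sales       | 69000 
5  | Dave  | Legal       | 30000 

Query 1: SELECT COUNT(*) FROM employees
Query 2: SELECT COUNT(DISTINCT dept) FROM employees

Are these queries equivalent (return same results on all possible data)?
No, not equivalent

Query 1 returns: [(5,)]
Query 2 returns: [(3,)]

Reason: COUNT(*) counts rows, COUNT(DISTINCT dept) counts unique depts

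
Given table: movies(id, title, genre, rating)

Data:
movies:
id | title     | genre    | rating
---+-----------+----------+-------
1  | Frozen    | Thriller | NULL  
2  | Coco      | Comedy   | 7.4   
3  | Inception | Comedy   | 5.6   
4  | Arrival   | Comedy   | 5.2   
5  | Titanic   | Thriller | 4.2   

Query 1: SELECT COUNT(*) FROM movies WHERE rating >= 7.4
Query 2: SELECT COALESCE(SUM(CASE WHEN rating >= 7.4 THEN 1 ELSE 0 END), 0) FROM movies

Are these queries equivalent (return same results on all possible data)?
Yes, equivalent

Both queries return: [(1,)]

Reason: COUNT with WHERE vs conditional SUM (COALESCE handles empty-table NULL)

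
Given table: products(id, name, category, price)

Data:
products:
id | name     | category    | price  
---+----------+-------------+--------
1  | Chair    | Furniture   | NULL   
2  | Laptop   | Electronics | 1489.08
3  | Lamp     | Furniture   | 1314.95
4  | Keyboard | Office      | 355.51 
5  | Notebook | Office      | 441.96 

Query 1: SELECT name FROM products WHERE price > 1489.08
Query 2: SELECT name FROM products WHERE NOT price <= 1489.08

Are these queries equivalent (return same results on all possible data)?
Yes, equivalent

Both queries return: []

Reason: Both filter price > 1489.08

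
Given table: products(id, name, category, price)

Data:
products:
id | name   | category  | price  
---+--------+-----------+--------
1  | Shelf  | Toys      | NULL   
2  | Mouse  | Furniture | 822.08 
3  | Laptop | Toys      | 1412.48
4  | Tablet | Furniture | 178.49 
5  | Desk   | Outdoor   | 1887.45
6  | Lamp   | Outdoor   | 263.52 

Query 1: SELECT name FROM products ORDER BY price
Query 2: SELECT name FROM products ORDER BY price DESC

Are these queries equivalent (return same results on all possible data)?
No, not equivalent

Query 1 returns: [('Shelf',), ('Tablet',), ('Lamp',), ('Mouse',), ('Laptop',), ('Desk',)]
Query 2 returns: [('Desk',), ('Laptop',), ('Mouse',), ('Lamp',), ('Tablet',), ('Shelf',)]

Reason: ASC vs DESC gives opposite ordering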